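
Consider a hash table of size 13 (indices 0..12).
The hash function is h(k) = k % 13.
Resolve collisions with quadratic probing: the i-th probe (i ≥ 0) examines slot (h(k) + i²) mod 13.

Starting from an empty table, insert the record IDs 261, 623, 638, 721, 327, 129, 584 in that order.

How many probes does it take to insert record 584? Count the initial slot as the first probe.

261: h=1 → slot 1
623: h=12 → slot 12
638: h=1, probe 1,2 → slot 2
721: h=6 → slot 6
327: h=2, probe 2,3 → slot 3
129: h=12, probe 12,0 → slot 0
584: h=12, probe 12,0,3,8 → slot 8
Table: [129, 261, 638, 327, -, -, 721, -, 584, -, -, -, 623]

4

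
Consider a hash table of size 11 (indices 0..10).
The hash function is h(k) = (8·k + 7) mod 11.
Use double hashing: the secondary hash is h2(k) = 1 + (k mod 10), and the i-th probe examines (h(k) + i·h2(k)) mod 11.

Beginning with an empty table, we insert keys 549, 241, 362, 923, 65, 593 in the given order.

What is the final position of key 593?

7

549 hashes to 10; slot 10 is free → place at 10.
241 hashes to 10, h2=2; 10 taken → place at 1.
362 hashes to 10, h2=3; 10 taken → place at 2.
923 hashes to 10, h2=4; 10 taken → place at 3.
65 hashes to 10, h2=6; 10 taken → place at 5.
593 hashes to 10, h2=4; 10,3 taken → place at 7.
Table: [∅, 241, 362, 923, ∅, 65, ∅, 593, ∅, ∅, 549]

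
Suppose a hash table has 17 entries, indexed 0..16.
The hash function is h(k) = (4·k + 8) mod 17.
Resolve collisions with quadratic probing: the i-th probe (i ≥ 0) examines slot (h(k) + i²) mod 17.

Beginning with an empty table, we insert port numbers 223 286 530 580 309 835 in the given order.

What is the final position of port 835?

8

223 hashes to 16; slot 16 is free -> place at 16.
286 hashes to 13; slot 13 is free -> place at 13.
530 hashes to 3; slot 3 is free -> place at 3.
580 hashes to 16; 16 taken -> place at 0.
309 hashes to 3; 3 taken -> place at 4.
835 hashes to 16; 16,0,3 taken -> place at 8.
Table: [580, ., ., 530, 309, ., ., ., 835, ., ., ., ., 286, ., ., 223]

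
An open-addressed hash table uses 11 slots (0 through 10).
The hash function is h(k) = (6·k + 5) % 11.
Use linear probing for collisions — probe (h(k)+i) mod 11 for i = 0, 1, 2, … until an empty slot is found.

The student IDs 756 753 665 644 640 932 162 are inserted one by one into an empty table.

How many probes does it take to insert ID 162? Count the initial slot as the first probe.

3

756: h=9 => slot 9
753: h=2 => slot 2
665: h=2, probe 2,3 => slot 3
644: h=8 => slot 8
640: h=6 => slot 6
932: h=9, probe 9,10 => slot 10
162: h=9, probe 9,10,0 => slot 0
Table: [162, _, 753, 665, _, _, 640, _, 644, 756, 932]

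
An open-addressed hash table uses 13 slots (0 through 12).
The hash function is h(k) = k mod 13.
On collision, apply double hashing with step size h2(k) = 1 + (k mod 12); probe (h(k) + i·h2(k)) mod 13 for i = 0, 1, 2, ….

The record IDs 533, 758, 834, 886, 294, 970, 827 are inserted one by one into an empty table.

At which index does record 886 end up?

533: h=0 -> slot 0
758: h=4 -> slot 4
834: h=2 -> slot 2
886: h=2, h2=11, probe 2,0,11 -> slot 11
294: h=8 -> slot 8
970: h=8, h2=11, probe 8,6 -> slot 6
827: h=8, h2=12, probe 8,7 -> slot 7
Table: [533, ., 834, ., 758, ., 970, 827, 294, ., ., 886, .]

11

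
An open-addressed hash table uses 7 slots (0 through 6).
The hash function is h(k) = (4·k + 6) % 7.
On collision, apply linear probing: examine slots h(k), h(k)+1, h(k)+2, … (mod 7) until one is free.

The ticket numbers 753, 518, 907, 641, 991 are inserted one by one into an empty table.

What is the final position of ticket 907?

Insert 753: h=1, slot 1 empty => index 1.
Insert 518: h=6, slot 6 empty => index 6.
Insert 907: h=1, slot 1 occupied => index 2.
Insert 641: h=1, slots 1,2 occupied => index 3.
Insert 991: h=1, slots 1,2,3 occupied => index 4.
Table: [—, 753, 907, 641, 991, —, 518]

2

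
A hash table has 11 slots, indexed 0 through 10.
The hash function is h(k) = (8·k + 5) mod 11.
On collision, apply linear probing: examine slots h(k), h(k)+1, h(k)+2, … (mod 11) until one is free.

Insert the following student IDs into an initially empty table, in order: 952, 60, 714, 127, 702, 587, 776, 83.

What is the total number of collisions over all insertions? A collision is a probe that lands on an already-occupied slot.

10

952 hashes to 9; slot 9 is free → place at 9.
60 hashes to 1; slot 1 is free → place at 1.
714 hashes to 8; slot 8 is free → place at 8.
127 hashes to 9; 9 taken → place at 10.
702 hashes to 0; slot 0 is free → place at 0.
587 hashes to 4; slot 4 is free → place at 4.
776 hashes to 9; 9,10,0,1 taken → place at 2.
83 hashes to 9; 9,10,0,1,2 taken → place at 3.
Table: [702, 60, 776, 83, 587, ., ., ., 714, 952, 127]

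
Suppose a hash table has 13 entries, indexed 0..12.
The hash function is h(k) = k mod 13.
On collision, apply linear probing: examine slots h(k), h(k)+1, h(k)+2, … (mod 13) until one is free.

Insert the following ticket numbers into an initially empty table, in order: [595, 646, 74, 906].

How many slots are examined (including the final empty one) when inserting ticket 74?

3

595 hashes to 10; slot 10 is free => place at 10.
646 hashes to 9; slot 9 is free => place at 9.
74 hashes to 9; 9,10 taken => place at 11.
906 hashes to 9; 9,10,11 taken => place at 12.
Table: [∅, ∅, ∅, ∅, ∅, ∅, ∅, ∅, ∅, 646, 595, 74, 906]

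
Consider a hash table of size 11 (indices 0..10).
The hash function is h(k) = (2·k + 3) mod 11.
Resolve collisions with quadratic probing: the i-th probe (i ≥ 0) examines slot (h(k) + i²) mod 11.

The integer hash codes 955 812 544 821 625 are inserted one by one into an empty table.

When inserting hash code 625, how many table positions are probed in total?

3

955: h=10 => slot 10
812: h=10, probe 10,0 => slot 0
544: h=2 => slot 2
821: h=6 => slot 6
625: h=10, probe 10,0,3 => slot 3
Table: [812, -, 544, 625, -, -, 821, -, -, -, 955]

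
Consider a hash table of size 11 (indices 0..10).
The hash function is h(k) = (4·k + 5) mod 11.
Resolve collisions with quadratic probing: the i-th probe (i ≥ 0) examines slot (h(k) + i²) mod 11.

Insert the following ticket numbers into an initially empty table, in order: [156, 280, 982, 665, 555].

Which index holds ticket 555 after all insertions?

7

156 hashes to 2; slot 2 is free => place at 2.
280 hashes to 3; slot 3 is free => place at 3.
982 hashes to 6; slot 6 is free => place at 6.
665 hashes to 3; 3 taken => place at 4.
555 hashes to 3; 3,4 taken => place at 7.
Table: [_, _, 156, 280, 665, _, 982, 555, _, _, _]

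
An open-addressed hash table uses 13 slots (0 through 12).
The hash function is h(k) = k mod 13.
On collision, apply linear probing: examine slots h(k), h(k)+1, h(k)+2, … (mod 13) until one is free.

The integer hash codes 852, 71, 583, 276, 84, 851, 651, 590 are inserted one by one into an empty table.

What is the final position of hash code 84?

8

Insert 852: h=7, slot 7 empty => index 7.
Insert 71: h=6, slot 6 empty => index 6.
Insert 583: h=11, slot 11 empty => index 11.
Insert 276: h=3, slot 3 empty => index 3.
Insert 84: h=6, slots 6,7 occupied => index 8.
Insert 851: h=6, slots 6,7,8 occupied => index 9.
Insert 651: h=1, slot 1 empty => index 1.
Insert 590: h=5, slot 5 empty => index 5.
Table: [-, 651, -, 276, -, 590, 71, 852, 84, 851, -, 583, -]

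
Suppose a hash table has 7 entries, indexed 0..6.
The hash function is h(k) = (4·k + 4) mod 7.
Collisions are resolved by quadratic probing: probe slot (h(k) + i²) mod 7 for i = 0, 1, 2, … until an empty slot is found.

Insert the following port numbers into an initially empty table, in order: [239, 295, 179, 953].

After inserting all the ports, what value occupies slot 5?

953

Insert 239: h=1, slot 1 empty -> index 1.
Insert 295: h=1, slot 1 occupied -> index 2.
Insert 179: h=6, slot 6 empty -> index 6.
Insert 953: h=1, slots 1,2 occupied -> index 5.
Table: [., 239, 295, ., ., 953, 179]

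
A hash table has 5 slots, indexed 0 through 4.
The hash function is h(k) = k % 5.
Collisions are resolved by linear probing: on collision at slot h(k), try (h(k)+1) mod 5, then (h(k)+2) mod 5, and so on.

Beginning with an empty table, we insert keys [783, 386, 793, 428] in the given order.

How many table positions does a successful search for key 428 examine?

3

783: h=3 => slot 3
386: h=1 => slot 1
793: h=3, probe 3,4 => slot 4
428: h=3, probe 3,4,0 => slot 0
Table: [428, 386, ∅, 783, 793]
Lookup 428: h=3, probe 3,4,0 → found at 0.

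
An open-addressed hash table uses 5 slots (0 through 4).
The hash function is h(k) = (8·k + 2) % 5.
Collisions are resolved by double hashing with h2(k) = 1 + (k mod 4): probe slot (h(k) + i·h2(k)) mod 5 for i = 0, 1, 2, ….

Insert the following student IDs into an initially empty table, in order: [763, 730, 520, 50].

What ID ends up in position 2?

730

763: h=1 → slot 1
730: h=2 → slot 2
520: h=2, h2=1, probe 2,3 → slot 3
50: h=2, h2=3, probe 2,0 → slot 0
Table: [50, 763, 730, 520, ∅]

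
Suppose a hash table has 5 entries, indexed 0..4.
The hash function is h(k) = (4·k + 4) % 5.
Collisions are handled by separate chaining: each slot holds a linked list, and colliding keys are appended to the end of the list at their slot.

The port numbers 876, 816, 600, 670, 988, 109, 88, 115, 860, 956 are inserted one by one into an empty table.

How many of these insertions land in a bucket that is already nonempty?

Insert 876: h=3, bucket 3 empty -> new chain.
Insert 816: h=3, bucket 3 nonempty -> append to chain.
Insert 600: h=4, bucket 4 empty -> new chain.
Insert 670: h=4, bucket 4 nonempty -> append to chain.
Insert 988: h=1, bucket 1 empty -> new chain.
Insert 109: h=0, bucket 0 empty -> new chain.
Insert 88: h=1, bucket 1 nonempty -> append to chain.
Insert 115: h=4, bucket 4 nonempty -> append to chain.
Insert 860: h=4, bucket 4 nonempty -> append to chain.
Insert 956: h=3, bucket 3 nonempty -> append to chain.
Final buckets:
0: 109
1: 988 -> 88
2: ∅
3: 876 -> 816 -> 956
4: 600 -> 670 -> 115 -> 860

6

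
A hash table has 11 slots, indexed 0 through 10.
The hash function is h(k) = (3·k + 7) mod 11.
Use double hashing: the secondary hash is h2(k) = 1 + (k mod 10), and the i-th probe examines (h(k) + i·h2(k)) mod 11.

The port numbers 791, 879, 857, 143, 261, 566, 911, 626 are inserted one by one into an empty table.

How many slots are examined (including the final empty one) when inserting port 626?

791 hashes to 4; slot 4 is free => place at 4.
879 hashes to 4, h2=10; 4 taken => place at 3.
857 hashes to 4, h2=8; 4 taken => place at 1.
143 hashes to 7; slot 7 is free => place at 7.
261 hashes to 9; slot 9 is free => place at 9.
566 hashes to 0; slot 0 is free => place at 0.
911 hashes to 1, h2=2; 1,3 taken => place at 5.
626 hashes to 4, h2=7; 4,0,7,3 taken => place at 10.
Table: [566, 857, -, 879, 791, 911, -, 143, -, 261, 626]

5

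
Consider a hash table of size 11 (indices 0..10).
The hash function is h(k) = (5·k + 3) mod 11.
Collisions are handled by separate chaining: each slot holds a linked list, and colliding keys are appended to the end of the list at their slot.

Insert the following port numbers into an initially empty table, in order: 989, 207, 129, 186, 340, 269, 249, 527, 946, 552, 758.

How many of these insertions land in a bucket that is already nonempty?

Insert 989: h=9, bucket 9 empty -> new chain.
Insert 207: h=4, bucket 4 empty -> new chain.
Insert 129: h=10, bucket 10 empty -> new chain.
Insert 186: h=9, bucket 9 nonempty -> append to chain.
Insert 340: h=9, bucket 9 nonempty -> append to chain.
Insert 269: h=6, bucket 6 empty -> new chain.
Insert 249: h=5, bucket 5 empty -> new chain.
Insert 527: h=9, bucket 9 nonempty -> append to chain.
Insert 946: h=3, bucket 3 empty -> new chain.
Insert 552: h=2, bucket 2 empty -> new chain.
Insert 758: h=9, bucket 9 nonempty -> append to chain.
Final buckets:
0: -
1: -
2: 552
3: 946
4: 207
5: 249
6: 269
7: -
8: -
9: 989 -> 186 -> 340 -> 527 -> 758
10: 129

4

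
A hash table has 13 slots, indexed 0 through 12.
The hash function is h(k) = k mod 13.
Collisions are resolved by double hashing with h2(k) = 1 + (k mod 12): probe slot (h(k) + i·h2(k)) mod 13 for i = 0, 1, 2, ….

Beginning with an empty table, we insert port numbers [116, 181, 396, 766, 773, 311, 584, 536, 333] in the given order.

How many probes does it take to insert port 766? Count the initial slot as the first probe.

Insert 116: h=12, slot 12 empty -> index 12.
Insert 181: h=12, h2=2, slot 12 occupied -> index 1.
Insert 396: h=6, slot 6 empty -> index 6.
Insert 766: h=12, h2=11, slot 12 occupied -> index 10.
Insert 773: h=6, h2=6, slots 6,12 occupied -> index 5.
Insert 311: h=12, h2=12, slot 12 occupied -> index 11.
Insert 584: h=12, h2=9, slot 12 occupied -> index 8.
Insert 536: h=3, slot 3 empty -> index 3.
Insert 333: h=8, h2=10, slots 8,5 occupied -> index 2.
Table: [—, 181, 333, 536, —, 773, 396, —, 584, —, 766, 311, 116]

2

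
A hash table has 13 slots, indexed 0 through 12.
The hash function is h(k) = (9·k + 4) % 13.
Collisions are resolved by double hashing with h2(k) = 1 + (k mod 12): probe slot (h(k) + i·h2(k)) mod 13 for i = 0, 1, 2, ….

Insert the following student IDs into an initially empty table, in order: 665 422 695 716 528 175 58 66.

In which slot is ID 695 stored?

665: h=9 → slot 9
422: h=6 → slot 6
695: h=6, h2=12, probe 6,5 → slot 5
716: h=0 → slot 0
528: h=11 → slot 11
175: h=6, h2=8, probe 6,1 → slot 1
58: h=6, h2=11, probe 6,4 → slot 4
66: h=0, h2=7, probe 0,7 → slot 7
Table: [716, 175, ., ., 58, 695, 422, 66, ., 665, ., 528, .]

5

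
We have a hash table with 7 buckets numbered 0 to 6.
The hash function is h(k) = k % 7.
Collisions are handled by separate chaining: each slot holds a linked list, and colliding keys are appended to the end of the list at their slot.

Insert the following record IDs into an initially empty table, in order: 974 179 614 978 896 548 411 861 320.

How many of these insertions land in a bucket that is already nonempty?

Insert 974: h=1, bucket 1 empty → new chain.
Insert 179: h=4, bucket 4 empty → new chain.
Insert 614: h=5, bucket 5 empty → new chain.
Insert 978: h=5, bucket 5 nonempty → append to chain.
Insert 896: h=0, bucket 0 empty → new chain.
Insert 548: h=2, bucket 2 empty → new chain.
Insert 411: h=5, bucket 5 nonempty → append to chain.
Insert 861: h=0, bucket 0 nonempty → append to chain.
Insert 320: h=5, bucket 5 nonempty → append to chain.
Final buckets:
0: 896 -> 861
1: 974
2: 548
3: —
4: 179
5: 614 -> 978 -> 411 -> 320
6: —

4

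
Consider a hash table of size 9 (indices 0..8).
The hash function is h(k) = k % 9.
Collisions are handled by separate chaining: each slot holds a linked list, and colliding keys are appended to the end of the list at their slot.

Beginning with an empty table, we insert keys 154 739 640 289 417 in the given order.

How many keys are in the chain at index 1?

4

Insert 154: h=1, bucket 1 empty -> new chain.
Insert 739: h=1, bucket 1 nonempty -> append to chain.
Insert 640: h=1, bucket 1 nonempty -> append to chain.
Insert 289: h=1, bucket 1 nonempty -> append to chain.
Insert 417: h=3, bucket 3 empty -> new chain.
Final buckets:
0: .
1: 154 -> 739 -> 640 -> 289
2: .
3: 417
4: .
5: .
6: .
7: .
8: .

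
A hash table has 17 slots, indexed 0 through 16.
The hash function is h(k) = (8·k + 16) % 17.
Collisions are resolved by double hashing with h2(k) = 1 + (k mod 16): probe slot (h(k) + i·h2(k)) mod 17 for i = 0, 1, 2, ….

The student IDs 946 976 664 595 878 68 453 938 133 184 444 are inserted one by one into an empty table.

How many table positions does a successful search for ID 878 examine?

Insert 946: h=2, slot 2 empty -> index 2.
Insert 976: h=4, slot 4 empty -> index 4.
Insert 664: h=7, slot 7 empty -> index 7.
Insert 595: h=16, slot 16 empty -> index 16.
Insert 878: h=2, h2=15, slot 2 occupied -> index 0.
Insert 68: h=16, h2=5, slots 16,4 occupied -> index 9.
Insert 453: h=2, h2=6, slot 2 occupied -> index 8.
Insert 938: h=6, slot 6 empty -> index 6.
Insert 133: h=9, h2=6, slot 9 occupied -> index 15.
Insert 184: h=9, h2=9, slot 9 occupied -> index 1.
Insert 444: h=15, h2=13, slot 15 occupied -> index 11.
Table: [878, 184, 946, -, 976, -, 938, 664, 453, 68, -, 444, -, -, -, 133, 595]
Lookup 878: h=2, h2=15, probe 2,0 → found at 0.

2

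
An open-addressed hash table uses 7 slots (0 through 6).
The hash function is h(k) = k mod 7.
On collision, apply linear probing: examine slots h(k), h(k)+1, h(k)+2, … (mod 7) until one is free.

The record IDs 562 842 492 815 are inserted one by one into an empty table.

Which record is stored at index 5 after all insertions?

815

562 hashes to 2; slot 2 is free -> place at 2.
842 hashes to 2; 2 taken -> place at 3.
492 hashes to 2; 2,3 taken -> place at 4.
815 hashes to 3; 3,4 taken -> place at 5.
Table: [∅, ∅, 562, 842, 492, 815, ∅]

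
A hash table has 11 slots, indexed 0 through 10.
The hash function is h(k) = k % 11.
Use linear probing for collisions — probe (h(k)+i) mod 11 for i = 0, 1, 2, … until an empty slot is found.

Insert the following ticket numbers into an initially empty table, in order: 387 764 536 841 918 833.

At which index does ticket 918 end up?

7

387: h=2 => slot 2
764: h=5 => slot 5
536: h=8 => slot 8
841: h=5, probe 5,6 => slot 6
918: h=5, probe 5,6,7 => slot 7
833: h=8, probe 8,9 => slot 9
Table: [—, —, 387, —, —, 764, 841, 918, 536, 833, —]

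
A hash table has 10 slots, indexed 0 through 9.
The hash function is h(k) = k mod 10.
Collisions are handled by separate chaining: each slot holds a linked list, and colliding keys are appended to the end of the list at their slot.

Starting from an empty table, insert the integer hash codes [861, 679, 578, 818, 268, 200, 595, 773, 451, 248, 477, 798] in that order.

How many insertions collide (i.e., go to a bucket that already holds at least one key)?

5

861 -> bucket 1
679 -> bucket 9
578 -> bucket 8
818 -> bucket 8 (collision)
268 -> bucket 8 (collision)
200 -> bucket 0
595 -> bucket 5
773 -> bucket 3
451 -> bucket 1 (collision)
248 -> bucket 8 (collision)
477 -> bucket 7
798 -> bucket 8 (collision)
Final buckets:
0: 200
1: 861 -> 451
2: _
3: 773
4: _
5: 595
6: _
7: 477
8: 578 -> 818 -> 268 -> 248 -> 798
9: 679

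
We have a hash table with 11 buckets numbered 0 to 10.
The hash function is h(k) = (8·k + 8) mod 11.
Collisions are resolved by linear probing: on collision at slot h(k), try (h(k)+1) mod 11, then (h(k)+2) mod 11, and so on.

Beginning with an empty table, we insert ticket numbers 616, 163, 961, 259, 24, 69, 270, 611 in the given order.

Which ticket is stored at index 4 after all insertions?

270

616: h=8 => slot 8
163: h=3 => slot 3
961: h=7 => slot 7
259: h=1 => slot 1
24: h=2 => slot 2
69: h=10 => slot 10
270: h=1, probe 1,2,3,4 => slot 4
611: h=1, probe 1,2,3,4,5 => slot 5
Table: [∅, 259, 24, 163, 270, 611, ∅, 961, 616, ∅, 69]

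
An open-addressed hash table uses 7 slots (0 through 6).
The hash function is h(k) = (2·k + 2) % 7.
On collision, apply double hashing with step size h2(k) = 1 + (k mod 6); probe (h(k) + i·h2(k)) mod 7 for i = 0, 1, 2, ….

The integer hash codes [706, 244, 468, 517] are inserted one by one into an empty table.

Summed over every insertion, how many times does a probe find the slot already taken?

Insert 706: h=0, slot 0 empty → index 0.
Insert 244: h=0, h2=5, slot 0 occupied → index 5.
Insert 468: h=0, h2=1, slot 0 occupied → index 1.
Insert 517: h=0, h2=2, slot 0 occupied → index 2.
Table: [706, 468, 517, ., ., 244, .]

3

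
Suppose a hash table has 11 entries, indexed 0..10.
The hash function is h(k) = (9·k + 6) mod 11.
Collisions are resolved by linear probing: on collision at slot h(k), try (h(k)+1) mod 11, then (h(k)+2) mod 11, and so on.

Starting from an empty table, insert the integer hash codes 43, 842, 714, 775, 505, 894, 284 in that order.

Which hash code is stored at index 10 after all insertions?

Insert 43: h=8, slot 8 empty => index 8.
Insert 842: h=5, slot 5 empty => index 5.
Insert 714: h=8, slot 8 occupied => index 9.
Insert 775: h=7, slot 7 empty => index 7.
Insert 505: h=8, slots 8,9 occupied => index 10.
Insert 894: h=0, slot 0 empty => index 0.
Insert 284: h=10, slots 10,0 occupied => index 1.
Table: [894, 284, ., ., ., 842, ., 775, 43, 714, 505]

505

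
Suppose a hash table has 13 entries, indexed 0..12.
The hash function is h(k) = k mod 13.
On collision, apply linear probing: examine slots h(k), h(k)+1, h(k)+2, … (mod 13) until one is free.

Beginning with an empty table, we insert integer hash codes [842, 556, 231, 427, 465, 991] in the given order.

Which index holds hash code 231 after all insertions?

12

Insert 842: h=10, slot 10 empty → index 10.
Insert 556: h=10, slot 10 occupied → index 11.
Insert 231: h=10, slots 10,11 occupied → index 12.
Insert 427: h=11, slots 11,12 occupied → index 0.
Insert 465: h=10, slots 10,11,12,0 occupied → index 1.
Insert 991: h=3, slot 3 empty → index 3.
Table: [427, 465, ∅, 991, ∅, ∅, ∅, ∅, ∅, ∅, 842, 556, 231]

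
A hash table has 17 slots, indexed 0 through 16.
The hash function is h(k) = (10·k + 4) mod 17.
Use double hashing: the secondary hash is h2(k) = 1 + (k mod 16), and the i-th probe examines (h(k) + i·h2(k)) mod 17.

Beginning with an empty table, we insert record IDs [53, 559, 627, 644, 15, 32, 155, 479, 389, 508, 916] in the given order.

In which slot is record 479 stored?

16

53 hashes to 7; slot 7 is free => place at 7.
559 hashes to 1; slot 1 is free => place at 1.
627 hashes to 1, h2=4; 1 taken => place at 5.
644 hashes to 1, h2=5; 1 taken => place at 6.
15 hashes to 1, h2=16; 1 taken => place at 0.
32 hashes to 1, h2=1; 1 taken => place at 2.
155 hashes to 7, h2=12; 7,2 taken => place at 14.
479 hashes to 0, h2=16; 0 taken => place at 16.
389 hashes to 1, h2=6; 1,7 taken => place at 13.
508 hashes to 1, h2=13; 1,14 taken => place at 10.
916 hashes to 1, h2=5; 1,6 taken => place at 11.
Table: [15, 559, 32, -, -, 627, 644, 53, -, -, 508, 916, -, 389, 155, -, 479]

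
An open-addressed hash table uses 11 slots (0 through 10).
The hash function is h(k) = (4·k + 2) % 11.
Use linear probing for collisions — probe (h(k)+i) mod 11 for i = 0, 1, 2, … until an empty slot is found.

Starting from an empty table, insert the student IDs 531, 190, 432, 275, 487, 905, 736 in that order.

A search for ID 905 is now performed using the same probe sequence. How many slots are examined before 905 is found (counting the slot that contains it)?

531: h=3 => slot 3
190: h=3, probe 3,4 => slot 4
432: h=3, probe 3,4,5 => slot 5
275: h=2 => slot 2
487: h=3, probe 3,4,5,6 => slot 6
905: h=3, probe 3,4,5,6,7 => slot 7
736: h=9 => slot 9
Table: [—, —, 275, 531, 190, 432, 487, 905, —, 736, —]
Lookup 905: h=3, probe 3,4,5,6,7 → found at 7.

5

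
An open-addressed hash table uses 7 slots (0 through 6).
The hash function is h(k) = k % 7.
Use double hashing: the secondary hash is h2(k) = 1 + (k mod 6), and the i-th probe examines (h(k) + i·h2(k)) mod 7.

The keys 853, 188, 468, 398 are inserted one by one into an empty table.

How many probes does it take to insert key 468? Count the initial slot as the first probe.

Insert 853: h=6, slot 6 empty -> index 6.
Insert 188: h=6, h2=3, slot 6 occupied -> index 2.
Insert 468: h=6, h2=1, slot 6 occupied -> index 0.
Insert 398: h=6, h2=3, slots 6,2 occupied -> index 5.
Table: [468, _, 188, _, _, 398, 853]

2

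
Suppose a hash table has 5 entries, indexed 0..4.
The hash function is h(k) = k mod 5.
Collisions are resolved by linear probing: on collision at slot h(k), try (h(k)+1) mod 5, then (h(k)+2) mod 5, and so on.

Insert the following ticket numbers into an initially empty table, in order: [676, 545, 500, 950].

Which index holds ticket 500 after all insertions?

676: h=1 -> slot 1
545: h=0 -> slot 0
500: h=0, probe 0,1,2 -> slot 2
950: h=0, probe 0,1,2,3 -> slot 3
Table: [545, 676, 500, 950, _]

2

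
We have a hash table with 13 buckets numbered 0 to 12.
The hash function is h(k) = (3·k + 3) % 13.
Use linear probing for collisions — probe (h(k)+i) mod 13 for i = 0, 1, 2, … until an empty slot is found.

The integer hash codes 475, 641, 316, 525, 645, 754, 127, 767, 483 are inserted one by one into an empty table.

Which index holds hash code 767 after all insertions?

Insert 475: h=11, slot 11 empty => index 11.
Insert 641: h=2, slot 2 empty => index 2.
Insert 316: h=2, slot 2 occupied => index 3.
Insert 525: h=5, slot 5 empty => index 5.
Insert 645: h=1, slot 1 empty => index 1.
Insert 754: h=3, slot 3 occupied => index 4.
Insert 127: h=7, slot 7 empty => index 7.
Insert 767: h=3, slots 3,4,5 occupied => index 6.
Insert 483: h=9, slot 9 empty => index 9.
Table: [-, 645, 641, 316, 754, 525, 767, 127, -, 483, -, 475, -]

6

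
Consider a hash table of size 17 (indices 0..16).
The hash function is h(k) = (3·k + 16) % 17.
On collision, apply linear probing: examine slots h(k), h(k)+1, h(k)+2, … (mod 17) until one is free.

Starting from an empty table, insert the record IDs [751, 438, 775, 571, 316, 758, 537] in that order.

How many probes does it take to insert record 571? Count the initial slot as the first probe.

751 hashes to 8; slot 8 is free → place at 8.
438 hashes to 4; slot 4 is free → place at 4.
775 hashes to 12; slot 12 is free → place at 12.
571 hashes to 12; 12 taken → place at 13.
316 hashes to 12; 12,13 taken → place at 14.
758 hashes to 12; 12,13,14 taken → place at 15.
537 hashes to 12; 12,13,14,15 taken → place at 16.
Table: [., ., ., ., 438, ., ., ., 751, ., ., ., 775, 571, 316, 758, 537]

2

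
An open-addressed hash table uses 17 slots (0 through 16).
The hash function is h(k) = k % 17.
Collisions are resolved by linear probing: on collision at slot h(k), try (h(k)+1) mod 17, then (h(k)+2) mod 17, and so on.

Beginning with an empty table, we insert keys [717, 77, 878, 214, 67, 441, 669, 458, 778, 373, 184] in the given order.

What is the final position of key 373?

717: h=3 -> slot 3
77: h=9 -> slot 9
878: h=11 -> slot 11
214: h=10 -> slot 10
67: h=16 -> slot 16
441: h=16, probe 16,0 -> slot 0
669: h=6 -> slot 6
458: h=16, probe 16,0,1 -> slot 1
778: h=13 -> slot 13
373: h=16, probe 16,0,1,2 -> slot 2
184: h=14 -> slot 14
Table: [441, 458, 373, 717, -, -, 669, -, -, 77, 214, 878, -, 778, 184, -, 67]

2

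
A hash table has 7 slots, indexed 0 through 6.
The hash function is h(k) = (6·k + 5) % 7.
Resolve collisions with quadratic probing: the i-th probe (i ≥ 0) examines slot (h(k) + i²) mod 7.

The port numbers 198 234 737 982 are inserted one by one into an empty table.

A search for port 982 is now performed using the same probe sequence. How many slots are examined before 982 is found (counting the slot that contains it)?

3

198: h=3 => slot 3
234: h=2 => slot 2
737: h=3, probe 3,4 => slot 4
982: h=3, probe 3,4,0 => slot 0
Table: [982, —, 234, 198, 737, —, —]
Lookup 982: h=3, probe 3,4,0 → found at 0.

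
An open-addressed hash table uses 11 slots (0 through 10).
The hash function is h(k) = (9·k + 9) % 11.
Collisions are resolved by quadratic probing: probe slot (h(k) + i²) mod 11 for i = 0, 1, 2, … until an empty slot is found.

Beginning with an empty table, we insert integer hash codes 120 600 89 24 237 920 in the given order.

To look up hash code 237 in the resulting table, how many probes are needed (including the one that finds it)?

2

Insert 120: h=0, slot 0 empty -> index 0.
Insert 600: h=8, slot 8 empty -> index 8.
Insert 89: h=7, slot 7 empty -> index 7.
Insert 24: h=5, slot 5 empty -> index 5.
Insert 237: h=8, slot 8 occupied -> index 9.
Insert 920: h=6, slot 6 empty -> index 6.
Table: [120, ., ., ., ., 24, 920, 89, 600, 237, .]
Lookup 237: h=8, probe 8,9 → found at 9.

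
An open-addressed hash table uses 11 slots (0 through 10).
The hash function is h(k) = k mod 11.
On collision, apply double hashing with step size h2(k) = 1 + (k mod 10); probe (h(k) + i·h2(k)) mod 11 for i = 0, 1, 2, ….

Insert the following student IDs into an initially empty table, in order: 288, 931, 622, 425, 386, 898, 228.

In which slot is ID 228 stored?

4

Insert 288: h=2, slot 2 empty => index 2.
Insert 931: h=7, slot 7 empty => index 7.
Insert 622: h=6, slot 6 empty => index 6.
Insert 425: h=7, h2=6, slots 7,2 occupied => index 8.
Insert 386: h=1, slot 1 empty => index 1.
Insert 898: h=7, h2=9, slot 7 occupied => index 5.
Insert 228: h=8, h2=9, slots 8,6 occupied => index 4.
Table: [_, 386, 288, _, 228, 898, 622, 931, 425, _, _]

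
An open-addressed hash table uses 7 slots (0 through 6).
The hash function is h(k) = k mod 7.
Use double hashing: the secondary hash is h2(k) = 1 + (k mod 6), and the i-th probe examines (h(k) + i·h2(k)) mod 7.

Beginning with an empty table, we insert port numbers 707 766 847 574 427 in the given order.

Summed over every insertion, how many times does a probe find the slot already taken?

4

707 hashes to 0; slot 0 is free => place at 0.
766 hashes to 3; slot 3 is free => place at 3.
847 hashes to 0, h2=2; 0 taken => place at 2.
574 hashes to 0, h2=5; 0 taken => place at 5.
427 hashes to 0, h2=2; 0,2 taken => place at 4.
Table: [707, -, 847, 766, 427, 574, -]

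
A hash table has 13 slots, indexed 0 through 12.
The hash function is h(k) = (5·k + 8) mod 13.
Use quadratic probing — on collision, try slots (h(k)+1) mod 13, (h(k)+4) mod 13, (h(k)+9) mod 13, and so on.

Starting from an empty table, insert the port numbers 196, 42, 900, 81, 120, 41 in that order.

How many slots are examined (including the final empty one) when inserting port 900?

2

196 hashes to 0; slot 0 is free → place at 0.
42 hashes to 10; slot 10 is free → place at 10.
900 hashes to 10; 10 taken → place at 11.
81 hashes to 10; 10,11 taken → place at 1.
120 hashes to 10; 10,11,1 taken → place at 6.
41 hashes to 5; slot 5 is free → place at 5.
Table: [196, 81, -, -, -, 41, 120, -, -, -, 42, 900, -]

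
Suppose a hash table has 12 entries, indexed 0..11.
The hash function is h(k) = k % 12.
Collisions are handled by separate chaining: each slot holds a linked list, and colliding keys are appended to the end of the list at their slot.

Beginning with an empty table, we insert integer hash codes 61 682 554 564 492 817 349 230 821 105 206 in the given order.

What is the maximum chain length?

3

61 -> bucket 1
682 -> bucket 10
554 -> bucket 2
564 -> bucket 0
492 -> bucket 0 (collision)
817 -> bucket 1 (collision)
349 -> bucket 1 (collision)
230 -> bucket 2 (collision)
821 -> bucket 5
105 -> bucket 9
206 -> bucket 2 (collision)
Final buckets:
0: 564 -> 492
1: 61 -> 817 -> 349
2: 554 -> 230 -> 206
3: —
4: —
5: 821
6: —
7: —
8: —
9: 105
10: 682
11: —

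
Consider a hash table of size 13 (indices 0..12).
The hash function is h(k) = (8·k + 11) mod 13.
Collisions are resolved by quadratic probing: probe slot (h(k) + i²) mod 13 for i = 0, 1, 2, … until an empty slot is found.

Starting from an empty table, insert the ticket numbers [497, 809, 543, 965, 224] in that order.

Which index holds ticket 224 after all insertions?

12

Insert 497: h=9, slot 9 empty → index 9.
Insert 809: h=9, slot 9 occupied → index 10.
Insert 543: h=0, slot 0 empty → index 0.
Insert 965: h=9, slots 9,10,0 occupied → index 5.
Insert 224: h=9, slots 9,10,0,5 occupied → index 12.
Table: [543, -, -, -, -, 965, -, -, -, 497, 809, -, 224]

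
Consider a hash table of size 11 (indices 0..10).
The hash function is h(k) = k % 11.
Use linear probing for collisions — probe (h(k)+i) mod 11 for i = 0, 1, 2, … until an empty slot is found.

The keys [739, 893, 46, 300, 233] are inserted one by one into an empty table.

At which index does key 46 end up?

Insert 739: h=2, slot 2 empty -> index 2.
Insert 893: h=2, slot 2 occupied -> index 3.
Insert 46: h=2, slots 2,3 occupied -> index 4.
Insert 300: h=3, slots 3,4 occupied -> index 5.
Insert 233: h=2, slots 2,3,4,5 occupied -> index 6.
Table: [_, _, 739, 893, 46, 300, 233, _, _, _, _]

4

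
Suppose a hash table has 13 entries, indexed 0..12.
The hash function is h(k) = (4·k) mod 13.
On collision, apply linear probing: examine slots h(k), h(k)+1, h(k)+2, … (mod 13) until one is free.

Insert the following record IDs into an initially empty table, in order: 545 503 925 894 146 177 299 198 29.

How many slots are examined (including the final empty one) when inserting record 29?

Insert 545: h=9, slot 9 empty -> index 9.
Insert 503: h=10, slot 10 empty -> index 10.
Insert 925: h=8, slot 8 empty -> index 8.
Insert 894: h=1, slot 1 empty -> index 1.
Insert 146: h=12, slot 12 empty -> index 12.
Insert 177: h=6, slot 6 empty -> index 6.
Insert 299: h=0, slot 0 empty -> index 0.
Insert 198: h=12, slots 12,0,1 occupied -> index 2.
Insert 29: h=12, slots 12,0,1,2 occupied -> index 3.
Table: [299, 894, 198, 29, -, -, 177, -, 925, 545, 503, -, 146]

5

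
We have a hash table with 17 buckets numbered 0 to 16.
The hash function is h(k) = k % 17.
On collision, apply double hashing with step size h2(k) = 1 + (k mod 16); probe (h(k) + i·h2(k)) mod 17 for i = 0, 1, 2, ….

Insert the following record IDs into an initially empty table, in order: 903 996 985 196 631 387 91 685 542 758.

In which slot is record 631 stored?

Insert 903: h=2, slot 2 empty => index 2.
Insert 996: h=10, slot 10 empty => index 10.
Insert 985: h=16, slot 16 empty => index 16.
Insert 196: h=9, slot 9 empty => index 9.
Insert 631: h=2, h2=8, slots 2,10 occupied => index 1.
Insert 387: h=13, slot 13 empty => index 13.
Insert 91: h=6, slot 6 empty => index 6.
Insert 685: h=5, slot 5 empty => index 5.
Insert 542: h=15, slot 15 empty => index 15.
Insert 758: h=10, h2=7, slot 10 occupied => index 0.
Table: [758, 631, 903, -, -, 685, 91, -, -, 196, 996, -, -, 387, -, 542, 985]

1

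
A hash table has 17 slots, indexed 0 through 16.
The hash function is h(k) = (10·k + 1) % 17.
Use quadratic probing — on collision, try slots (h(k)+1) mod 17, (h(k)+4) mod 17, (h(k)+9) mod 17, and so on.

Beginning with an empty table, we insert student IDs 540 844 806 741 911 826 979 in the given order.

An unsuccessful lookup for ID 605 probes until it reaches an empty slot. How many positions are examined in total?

540: h=12 => slot 12
844: h=9 => slot 9
806: h=3 => slot 3
741: h=16 => slot 16
911: h=16, probe 16,0 => slot 0
826: h=16, probe 16,0,3,8 => slot 8
979: h=16, probe 16,0,3,8,15 => slot 15
Table: [911, ., ., 806, ., ., ., ., 826, 844, ., ., 540, ., ., 979, 741]
Lookup 605: h=16, probe 16,0,3,8,15,7 → slot 7 empty, not found.

6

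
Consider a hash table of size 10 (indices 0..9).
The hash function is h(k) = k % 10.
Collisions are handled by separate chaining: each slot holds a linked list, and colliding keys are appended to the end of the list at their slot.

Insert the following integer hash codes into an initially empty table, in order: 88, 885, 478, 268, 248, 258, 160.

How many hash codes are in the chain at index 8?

88 -> bucket 8
885 -> bucket 5
478 -> bucket 8 (collision)
268 -> bucket 8 (collision)
248 -> bucket 8 (collision)
258 -> bucket 8 (collision)
160 -> bucket 0
Final buckets:
0: 160
1: -
2: -
3: -
4: -
5: 885
6: -
7: -
8: 88 -> 478 -> 268 -> 248 -> 258
9: -

5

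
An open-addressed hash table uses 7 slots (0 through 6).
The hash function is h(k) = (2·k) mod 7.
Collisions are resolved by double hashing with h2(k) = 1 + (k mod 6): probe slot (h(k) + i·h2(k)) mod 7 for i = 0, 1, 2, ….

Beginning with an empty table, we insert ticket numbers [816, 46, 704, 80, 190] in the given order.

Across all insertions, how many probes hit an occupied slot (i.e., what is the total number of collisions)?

4

816: h=1 => slot 1
46: h=1, h2=5, probe 1,6 => slot 6
704: h=1, h2=3, probe 1,4 => slot 4
80: h=6, h2=3, probe 6,2 => slot 2
190: h=2, h2=5, probe 2,0 => slot 0
Table: [190, 816, 80, _, 704, _, 46]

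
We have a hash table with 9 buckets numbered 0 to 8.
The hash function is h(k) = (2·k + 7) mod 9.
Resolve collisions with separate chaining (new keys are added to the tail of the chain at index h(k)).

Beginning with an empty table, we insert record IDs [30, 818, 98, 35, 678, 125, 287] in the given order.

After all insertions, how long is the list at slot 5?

5

Insert 30: h=4, bucket 4 empty -> new chain.
Insert 818: h=5, bucket 5 empty -> new chain.
Insert 98: h=5, bucket 5 nonempty -> append to chain.
Insert 35: h=5, bucket 5 nonempty -> append to chain.
Insert 678: h=4, bucket 4 nonempty -> append to chain.
Insert 125: h=5, bucket 5 nonempty -> append to chain.
Insert 287: h=5, bucket 5 nonempty -> append to chain.
Final buckets:
0: -
1: -
2: -
3: -
4: 30 -> 678
5: 818 -> 98 -> 35 -> 125 -> 287
6: -
7: -
8: -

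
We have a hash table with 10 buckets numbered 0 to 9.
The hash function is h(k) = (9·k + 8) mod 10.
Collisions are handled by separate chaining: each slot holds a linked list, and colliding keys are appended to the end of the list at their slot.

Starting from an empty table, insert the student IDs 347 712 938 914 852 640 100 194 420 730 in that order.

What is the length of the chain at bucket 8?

Insert 347: h=1, bucket 1 empty → new chain.
Insert 712: h=6, bucket 6 empty → new chain.
Insert 938: h=0, bucket 0 empty → new chain.
Insert 914: h=4, bucket 4 empty → new chain.
Insert 852: h=6, bucket 6 nonempty → append to chain.
Insert 640: h=8, bucket 8 empty → new chain.
Insert 100: h=8, bucket 8 nonempty → append to chain.
Insert 194: h=4, bucket 4 nonempty → append to chain.
Insert 420: h=8, bucket 8 nonempty → append to chain.
Insert 730: h=8, bucket 8 nonempty → append to chain.
Final buckets:
0: 938
1: 347
2: .
3: .
4: 914 -> 194
5: .
6: 712 -> 852
7: .
8: 640 -> 100 -> 420 -> 730
9: .

4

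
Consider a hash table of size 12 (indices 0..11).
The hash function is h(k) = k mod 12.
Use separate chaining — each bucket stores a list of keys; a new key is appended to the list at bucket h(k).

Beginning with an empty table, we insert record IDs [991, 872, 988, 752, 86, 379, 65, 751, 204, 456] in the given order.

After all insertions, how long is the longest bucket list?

Insert 991: h=7, bucket 7 empty -> new chain.
Insert 872: h=8, bucket 8 empty -> new chain.
Insert 988: h=4, bucket 4 empty -> new chain.
Insert 752: h=8, bucket 8 nonempty -> append to chain.
Insert 86: h=2, bucket 2 empty -> new chain.
Insert 379: h=7, bucket 7 nonempty -> append to chain.
Insert 65: h=5, bucket 5 empty -> new chain.
Insert 751: h=7, bucket 7 nonempty -> append to chain.
Insert 204: h=0, bucket 0 empty -> new chain.
Insert 456: h=0, bucket 0 nonempty -> append to chain.
Final buckets:
0: 204 -> 456
1: ∅
2: 86
3: ∅
4: 988
5: 65
6: ∅
7: 991 -> 379 -> 751
8: 872 -> 752
9: ∅
10: ∅
11: ∅

3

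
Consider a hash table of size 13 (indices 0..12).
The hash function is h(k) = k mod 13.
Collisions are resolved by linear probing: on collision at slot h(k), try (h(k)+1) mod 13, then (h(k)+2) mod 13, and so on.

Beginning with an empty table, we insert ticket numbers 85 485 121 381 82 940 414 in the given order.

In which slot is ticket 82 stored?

Insert 85: h=7, slot 7 empty => index 7.
Insert 485: h=4, slot 4 empty => index 4.
Insert 121: h=4, slot 4 occupied => index 5.
Insert 381: h=4, slots 4,5 occupied => index 6.
Insert 82: h=4, slots 4,5,6,7 occupied => index 8.
Insert 940: h=4, slots 4,5,6,7,8 occupied => index 9.
Insert 414: h=11, slot 11 empty => index 11.
Table: [-, -, -, -, 485, 121, 381, 85, 82, 940, -, 414, -]

8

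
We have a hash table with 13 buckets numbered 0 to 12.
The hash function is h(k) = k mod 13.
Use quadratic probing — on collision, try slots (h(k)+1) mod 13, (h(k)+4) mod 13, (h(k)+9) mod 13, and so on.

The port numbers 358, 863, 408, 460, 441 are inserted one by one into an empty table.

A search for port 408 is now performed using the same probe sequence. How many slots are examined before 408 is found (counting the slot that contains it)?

Insert 358: h=7, slot 7 empty -> index 7.
Insert 863: h=5, slot 5 empty -> index 5.
Insert 408: h=5, slot 5 occupied -> index 6.
Insert 460: h=5, slots 5,6 occupied -> index 9.
Insert 441: h=12, slot 12 empty -> index 12.
Table: [-, -, -, -, -, 863, 408, 358, -, 460, -, -, 441]
Lookup 408: h=5, probe 5,6 → found at 6.

2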